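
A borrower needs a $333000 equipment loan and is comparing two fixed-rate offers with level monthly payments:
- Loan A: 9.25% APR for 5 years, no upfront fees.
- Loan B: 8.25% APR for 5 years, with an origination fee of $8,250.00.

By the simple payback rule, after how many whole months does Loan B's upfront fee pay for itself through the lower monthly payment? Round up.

Loan A: at 9.25% the monthly rate is 0.0077083, so the payment is 333,000 × 0.0077083 / (1 − 1.0077083^−60) = $6,953.01.
Loan B: monthly rate = 8.25%/12 = 0.0068750; payment = 333,000 × 0.0068750 / (1 − (1+0.0068750)^−60) = $6,791.95.
Monthly savings = $6,953.01 − $6,791.95 = $161.06.
Break-even = $8,250.00 / $161.06 = 51.22 → 52 months.

52 months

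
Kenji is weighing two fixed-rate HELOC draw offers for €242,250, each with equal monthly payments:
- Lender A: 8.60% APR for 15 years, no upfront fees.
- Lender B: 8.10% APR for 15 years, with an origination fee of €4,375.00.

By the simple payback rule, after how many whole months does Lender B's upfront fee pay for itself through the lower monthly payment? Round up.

Lender A: at 8.60% the monthly rate is 0.0071667, so the payment is 242,250 × 0.0071667 / (1 − 1.0071667^−180) = €2,399.75.
Lender B: at 8.10% the monthly rate is 0.0067500, so the payment is 242,250 × 0.0067500 / (1 − 1.0067500^−180) = €2,329.07.
Monthly savings = €2,399.75 − €2,329.07 = €70.68.
Break-even = €4,375.00 / €70.68 = 61.90 → 62 months.

62 months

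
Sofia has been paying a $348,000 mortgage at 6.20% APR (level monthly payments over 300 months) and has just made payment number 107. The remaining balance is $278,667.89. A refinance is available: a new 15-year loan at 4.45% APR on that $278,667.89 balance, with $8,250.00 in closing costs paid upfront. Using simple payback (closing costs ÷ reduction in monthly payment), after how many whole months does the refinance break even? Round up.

Current payment = 348,000 × 6.2%/12 / (1 − (1+0.0051667)^−300) = $2,284.91.
Refinanced payment = 278,667.89 × 0.0037083 / (1 − (1+0.0037083)^−180) = $2,124.68.
Monthly savings = $2,284.91 − $2,124.68 = $160.23.
Break-even = $8,250.00 / $160.23 = 51.49 → 52 months.

52 months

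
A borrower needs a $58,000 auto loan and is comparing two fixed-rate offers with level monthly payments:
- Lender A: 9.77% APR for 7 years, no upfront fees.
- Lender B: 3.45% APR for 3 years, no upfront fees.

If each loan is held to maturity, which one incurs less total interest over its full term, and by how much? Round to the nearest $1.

Lender B by $19,167

Lender A: monthly rate = 9.77%/12 = 0.0081417; payment = 58,000 × 0.0081417 / (1 − (1+0.0081417)^−84) = $955.99.
Total interest on Lender A = 84 × $955.99 − $58,000 = $22,303.16.
Lender B: at 3.45% the monthly rate is 0.0028750, so the payment is 58,000 × 0.0028750 / (1 − 1.0028750^−36) = $1,698.24.
Total interest on Lender B = 36 × $1,698.24 − $58,000 = $3,136.64.
Lender B is lower by $19,166.52.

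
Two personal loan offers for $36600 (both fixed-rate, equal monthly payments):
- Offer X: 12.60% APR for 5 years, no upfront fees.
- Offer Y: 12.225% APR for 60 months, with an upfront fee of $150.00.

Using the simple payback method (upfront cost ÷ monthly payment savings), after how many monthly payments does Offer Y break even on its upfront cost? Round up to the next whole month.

Offer X: monthly rate = 12.6%/12 = 0.0105000; payment = 36,600 × 0.0105000 / (1 − (1+0.0105000)^−60) = $825.29.
Offer Y: at 12.225% the monthly rate is 0.0101875, so the payment is 36,600 × 0.0101875 / (1 − 1.0101875^−60) = $818.31.
Monthly savings = $825.29 − $818.31 = $6.98.
Break-even = $150.00 / $6.98 = 21.49 → 22 months.

22 months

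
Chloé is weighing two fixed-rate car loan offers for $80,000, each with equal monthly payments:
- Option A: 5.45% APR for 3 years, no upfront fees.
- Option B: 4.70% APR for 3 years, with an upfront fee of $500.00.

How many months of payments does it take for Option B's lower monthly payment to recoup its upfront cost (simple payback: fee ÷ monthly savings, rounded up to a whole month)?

Option A: at 5.45% the monthly rate is 0.0045417, so the payment is 80,000 × 0.0045417 / (1 − 1.0045417^−36) = $2,413.87.
Option B: at 4.70% the monthly rate is 0.0039167, so the payment is 80,000 × 0.0039167 / (1 − 1.0039167^−36) = $2,386.91.
Monthly savings = $2,413.87 − $2,386.91 = $26.96.
Break-even = $500.00 / $26.96 = 18.55 → 19 months.

19 months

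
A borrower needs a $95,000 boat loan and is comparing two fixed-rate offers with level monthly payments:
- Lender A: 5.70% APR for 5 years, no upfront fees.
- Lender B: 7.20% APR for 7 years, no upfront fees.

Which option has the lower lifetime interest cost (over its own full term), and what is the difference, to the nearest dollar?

Lender A: at 5.70% the monthly rate is 0.0047500, so the payment is 95,000 × 0.0047500 / (1 − 1.0047500^−60) = $1,823.39.
Total interest on Lender A = 60 × $1,823.39 − $95,000 = $14,403.40.
Lender B: at 7.20% the monthly rate is 0.0060000, so the payment is 95,000 × 0.0060000 / (1 − 1.0060000^−84) = $1,443.11.
Total interest on Lender B = 84 × $1,443.11 − $95,000 = $26,221.24.
Lender A is lower by $11,817.84.

Lender A by $11,818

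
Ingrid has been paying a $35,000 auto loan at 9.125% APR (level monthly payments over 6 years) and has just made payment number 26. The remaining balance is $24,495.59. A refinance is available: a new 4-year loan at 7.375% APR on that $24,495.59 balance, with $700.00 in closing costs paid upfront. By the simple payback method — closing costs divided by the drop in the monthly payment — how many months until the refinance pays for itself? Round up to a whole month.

Current payment = 35,000 × 9.125%/12 / (1 − (1+0.0076042)^−72) = $633.07.
Refinanced payment = 24,495.59 × 0.0061458 / (1 − (1+0.0061458)^−48) = $590.85.
Monthly savings = $633.07 − $590.85 = $42.22.
Break-even = $700.00 / $42.22 = 16.58 → 17 months.

17 months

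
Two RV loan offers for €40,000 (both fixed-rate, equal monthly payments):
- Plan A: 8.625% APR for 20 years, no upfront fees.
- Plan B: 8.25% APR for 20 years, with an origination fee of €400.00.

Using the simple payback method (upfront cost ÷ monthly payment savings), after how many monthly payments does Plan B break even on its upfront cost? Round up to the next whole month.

Plan A: monthly rate = 8.625%/12 = 0.0071875; payment = 40,000 × 0.0071875 / (1 − (1+0.0071875)^−240) = €350.30.
Plan B: monthly rate = 8.25%/12 = 0.0068750; payment = 40,000 × 0.0068750 / (1 − (1+0.0068750)^−240) = €340.83.
Monthly savings = €350.30 − €340.83 = €9.47.
Break-even = €400.00 / €9.47 = 42.24 → 43 months.

43 months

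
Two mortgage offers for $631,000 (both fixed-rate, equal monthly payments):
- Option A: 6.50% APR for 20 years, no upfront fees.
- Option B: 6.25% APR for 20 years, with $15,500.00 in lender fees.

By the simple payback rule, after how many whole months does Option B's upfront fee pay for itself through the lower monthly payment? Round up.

168 months

Option A: monthly rate = 6.5%/12 = 0.0054167; payment = 631,000 × 0.0054167 / (1 − (1+0.0054167)^−240) = $4,704.57.
Option B: monthly rate = 6.25%/12 = 0.0052083; payment = 631,000 × 0.0052083 / (1 − (1+0.0052083)^−240) = $4,612.16.
Monthly savings = $4,704.57 − $4,612.16 = $92.41.
Break-even = $15,500.00 / $92.41 = 167.73 → 168 months.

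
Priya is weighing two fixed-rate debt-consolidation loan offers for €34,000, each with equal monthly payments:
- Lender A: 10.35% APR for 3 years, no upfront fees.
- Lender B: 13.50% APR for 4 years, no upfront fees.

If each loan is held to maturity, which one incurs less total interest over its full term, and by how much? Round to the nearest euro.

Lender A: at 10.35% the monthly rate is 0.0086250, so the payment is 34,000 × 0.0086250 / (1 − 1.0086250^−36) = €1,102.68.
Total interest on Lender A = 36 × €1,102.68 − €34,000 = €5,696.48.
Lender B: at 13.50% the monthly rate is 0.0112500, so the payment is 34,000 × 0.0112500 / (1 − 1.0112500^−48) = €920.59.
Total interest on Lender B = 48 × €920.59 − €34,000 = €10,188.32.
Lender A is lower by €4,491.84.

Lender A by €4,492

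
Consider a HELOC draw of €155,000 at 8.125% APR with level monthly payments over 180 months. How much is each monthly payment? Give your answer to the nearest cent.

At 8.125% the monthly rate is 0.0067708, so the payment is 155,000 × 0.0067708 / (1 − 1.0067708^−180) = €1,492.47.

€1,492.47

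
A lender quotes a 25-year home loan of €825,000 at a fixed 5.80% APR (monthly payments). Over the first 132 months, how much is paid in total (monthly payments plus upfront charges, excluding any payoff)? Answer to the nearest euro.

€688,391

At 5.80% the monthly rate is 0.0048333, so the payment is 825,000 × 0.0048333 / (1 − 1.0048333^−300) = €5,215.08.
Total outlay = 132 × €5,215.08 = €688,390.56.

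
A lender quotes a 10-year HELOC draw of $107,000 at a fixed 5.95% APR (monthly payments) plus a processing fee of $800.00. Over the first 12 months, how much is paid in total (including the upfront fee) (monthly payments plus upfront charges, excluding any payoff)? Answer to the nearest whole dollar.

At 5.95% the monthly rate is 0.0049583, so the payment is 107,000 × 0.0049583 / (1 − 1.0049583^−120) = $1,185.23.
Total outlay = 12 × $1,185.23 + $800.00 = $15,022.76.

$15,023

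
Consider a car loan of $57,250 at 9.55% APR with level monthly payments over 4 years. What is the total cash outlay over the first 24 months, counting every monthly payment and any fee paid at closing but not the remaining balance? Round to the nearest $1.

Monthly rate = 9.55%/12 = 0.0079583; payment = 57,250 × 0.0079583 / (1 − (1+0.0079583)^−48) = $1,439.67.
Total outlay = 24 × $1,439.67 = $34,552.08.

$34,552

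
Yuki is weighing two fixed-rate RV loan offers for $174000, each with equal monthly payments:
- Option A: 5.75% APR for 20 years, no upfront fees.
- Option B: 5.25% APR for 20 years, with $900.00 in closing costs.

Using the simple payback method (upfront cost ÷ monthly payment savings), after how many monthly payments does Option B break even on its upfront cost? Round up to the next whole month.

19 months

Option A: monthly rate = 5.75%/12 = 0.0047917; payment = 174,000 × 0.0047917 / (1 − (1+0.0047917)^−240) = $1,221.63.
Option B: monthly rate = 5.25%/12 = 0.0043750; payment = 174,000 × 0.0043750 / (1 − (1+0.0043750)^−240) = $1,172.49.
Monthly savings = $1,221.63 − $1,172.49 = $49.14.
Break-even = $900.00 / $49.14 = 18.32 → 19 months.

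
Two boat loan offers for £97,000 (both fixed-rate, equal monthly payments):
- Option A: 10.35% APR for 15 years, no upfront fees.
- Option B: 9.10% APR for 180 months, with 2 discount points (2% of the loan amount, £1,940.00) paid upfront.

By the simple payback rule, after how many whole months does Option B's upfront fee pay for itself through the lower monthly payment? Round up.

Option A: monthly rate = 10.35%/12 = 0.0086250; payment = 97,000 × 0.0086250 / (1 − (1+0.0086250)^−180) = £1,063.23.
Option B: at 9.10% the monthly rate is 0.0075833, so the payment is 97,000 × 0.0075833 / (1 − 1.0075833^−180) = £989.62.
Monthly savings = £1,063.23 − £989.62 = £73.61.
Break-even = £1,940.00 / £73.61 = 26.36 → 27 months.

27 months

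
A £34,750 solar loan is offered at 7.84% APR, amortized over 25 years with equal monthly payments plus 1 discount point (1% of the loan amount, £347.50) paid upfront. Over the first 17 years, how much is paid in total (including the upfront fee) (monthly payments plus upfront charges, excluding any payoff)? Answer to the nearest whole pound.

£54,312

At 7.84% the monthly rate is 0.0065333, so the payment is 34,750 × 0.0065333 / (1 − 1.0065333^−300) = £264.53.
Total outlay = 204 × £264.53 + £347.50 = £54,311.62.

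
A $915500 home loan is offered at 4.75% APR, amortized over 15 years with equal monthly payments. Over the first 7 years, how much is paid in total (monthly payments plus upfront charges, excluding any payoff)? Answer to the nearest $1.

$598,168

At 4.75% the monthly rate is 0.0039583, so the payment is 915,500 × 0.0039583 / (1 − 1.0039583^−180) = $7,121.05.
Total outlay = 84 × $7,121.05 = $598,168.20.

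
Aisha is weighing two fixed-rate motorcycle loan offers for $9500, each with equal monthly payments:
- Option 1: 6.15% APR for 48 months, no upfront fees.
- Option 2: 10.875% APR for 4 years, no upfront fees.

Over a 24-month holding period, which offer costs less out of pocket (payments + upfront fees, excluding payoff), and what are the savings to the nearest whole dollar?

Option 1: at 6.15% the monthly rate is 0.0051250, so the payment is 9,500 × 0.0051250 / (1 − 1.0051250^−48) = $223.76.
Option 2: monthly rate = 10.875%/12 = 0.0090625; payment = 9,500 × 0.0090625 / (1 − (1+0.0090625)^−48) = $244.96.
Over 24 months: Option 1 costs 24 × $223.76 = $5,370.24; Option 2 costs 24 × $244.96 = $5,879.04.
Option 1 is cheaper by $5,879.04 − $5,370.24 = $508.80.

Option 1 by $509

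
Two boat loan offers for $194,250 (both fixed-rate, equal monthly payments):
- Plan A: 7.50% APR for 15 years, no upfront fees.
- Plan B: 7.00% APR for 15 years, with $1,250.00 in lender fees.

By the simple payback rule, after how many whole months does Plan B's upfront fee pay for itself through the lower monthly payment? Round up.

Plan A: monthly rate = 7.5%/12 = 0.0062500; payment = 194,250 × 0.0062500 / (1 − (1+0.0062500)^−180) = $1,800.72.
Plan B: monthly rate = 7%/12 = 0.0058333; payment = 194,250 × 0.0058333 / (1 − (1+0.0058333)^−180) = $1,745.97.
Monthly savings = $1,800.72 − $1,745.97 = $54.75.
Break-even = $1,250.00 / $54.75 = 22.83 → 23 months.

23 months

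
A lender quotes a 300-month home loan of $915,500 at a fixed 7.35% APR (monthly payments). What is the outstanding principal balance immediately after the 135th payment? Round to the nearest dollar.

With monthly rate i = 7.35%/12 = 0.0061250, the balance after k of n payments is P · [(1+i)^n − (1+i)^k] / [(1+i)^n − 1].
(1+0.0061250)^300 = 6.24571438 and (1+0.0061250)^135 = 2.28040484, so the balance is 915,500 × (6.24571438 − 2.28040484) / (6.24571438 − 1) = $692,039.37.

$692,039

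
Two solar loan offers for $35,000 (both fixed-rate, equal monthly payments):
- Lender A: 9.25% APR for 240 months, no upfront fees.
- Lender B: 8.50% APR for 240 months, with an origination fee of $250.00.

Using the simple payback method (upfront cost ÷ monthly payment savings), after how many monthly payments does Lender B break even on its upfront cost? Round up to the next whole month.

15 months

Lender A: at 9.25% the monthly rate is 0.0077083, so the payment is 35,000 × 0.0077083 / (1 − 1.0077083^−240) = $320.55.
Lender B: monthly rate = 8.5%/12 = 0.0070833; payment = 35,000 × 0.0070833 / (1 − (1+0.0070833)^−240) = $303.74.
Monthly savings = $320.55 − $303.74 = $16.81.
Break-even = $250.00 / $16.81 = 14.87 → 15 months.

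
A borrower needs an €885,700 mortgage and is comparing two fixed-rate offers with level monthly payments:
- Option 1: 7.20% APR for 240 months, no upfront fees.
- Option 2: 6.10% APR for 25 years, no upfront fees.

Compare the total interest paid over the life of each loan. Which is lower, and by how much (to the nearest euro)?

Option 1: at 7.20% the monthly rate is 0.0060000, so the payment is 885,700 × 0.0060000 / (1 − 1.0060000^−240) = €6,973.55.
Total interest on Option 1 = 240 × €6,973.55 − €885,700 = €787,952.00.
Option 2: at 6.10% the monthly rate is 0.0050833, so the payment is 885,700 × 0.0050833 / (1 − 1.0050833^−300) = €5,760.84.
Total interest on Option 2 = 300 × €5,760.84 − €885,700 = €842,552.00.
Option 1 is lower by €54,600.00.

Option 1 by €54,600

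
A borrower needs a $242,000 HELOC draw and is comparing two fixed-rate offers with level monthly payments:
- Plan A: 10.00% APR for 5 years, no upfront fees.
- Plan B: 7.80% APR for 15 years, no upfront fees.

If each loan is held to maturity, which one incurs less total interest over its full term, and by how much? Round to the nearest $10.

Plan A: monthly rate = 10%/12 = 0.0083333; payment = 242,000 × 0.0083333 / (1 − (1+0.0083333)^−60) = $5,141.78.
Total interest on Plan A = 60 × $5,141.78 − $242,000 = $66,506.80.
Plan B: at 7.80% the monthly rate is 0.0065000, so the payment is 242,000 × 0.0065000 / (1 − 1.0065000^−180) = $2,284.82.
Total interest on Plan B = 180 × $2,284.82 − $242,000 = $169,267.60.
Plan A is lower by $102,760.80.

Plan A by $102,760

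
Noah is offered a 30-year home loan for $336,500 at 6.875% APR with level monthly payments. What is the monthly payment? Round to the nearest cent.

Monthly rate = 6.875%/12 = 0.0057292; payment = 336,500 × 0.0057292 / (1 − (1+0.0057292)^−360) = $2,210.57.

$2,210.57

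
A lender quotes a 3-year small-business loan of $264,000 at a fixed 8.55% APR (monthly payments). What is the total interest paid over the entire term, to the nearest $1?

$36,238

At 8.55% the monthly rate is 0.0071250, so the payment is 264,000 × 0.0071250 / (1 − 1.0071250^−36) = $8,339.95.
Total paid = 36 × $8,339.95 = $300,238.20; interest = $300,238.20 − $264,000 = $36,238.20.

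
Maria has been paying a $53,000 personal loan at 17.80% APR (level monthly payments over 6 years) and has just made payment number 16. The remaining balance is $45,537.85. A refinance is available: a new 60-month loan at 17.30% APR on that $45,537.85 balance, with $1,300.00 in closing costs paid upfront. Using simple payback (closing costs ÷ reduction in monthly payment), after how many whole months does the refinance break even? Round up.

Current payment = 53,000 × 17.8%/12 / (1 − (1+0.0148333)^−72) = $1,202.83.
Refinanced payment = 45,537.85 × 0.0144167 / (1 − (1+0.0144167)^−60) = $1,139.09.
Monthly savings = $1,202.83 − $1,139.09 = $63.74.
Break-even = $1,300.00 / $63.74 = 20.40 → 21 months.

21 months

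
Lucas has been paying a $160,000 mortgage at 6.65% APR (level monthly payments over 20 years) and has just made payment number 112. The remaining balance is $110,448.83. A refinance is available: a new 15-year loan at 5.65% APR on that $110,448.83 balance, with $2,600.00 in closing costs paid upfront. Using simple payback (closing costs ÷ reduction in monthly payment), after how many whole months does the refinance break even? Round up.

9 months

Current payment = 160,000 × 6.65%/12 / (1 − (1+0.0055417)^−240) = $1,207.09.
Refinanced payment = 110,448.83 × 0.0047083 / (1 − (1+0.0047083)^−180) = $911.27.
Monthly savings = $1,207.09 − $911.27 = $295.82.
Break-even = $2,600.00 / $295.82 = 8.79 → 9 months.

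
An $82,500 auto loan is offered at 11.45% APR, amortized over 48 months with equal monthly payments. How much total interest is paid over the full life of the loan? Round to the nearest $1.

At 11.45% the monthly rate is 0.0095417, so the payment is 82,500 × 0.0095417 / (1 − 1.0095417^−48) = $2,150.33.
Total paid = 48 × $2,150.33 = $103,215.84; interest = $103,215.84 − $82,500 = $20,715.84.

$20,716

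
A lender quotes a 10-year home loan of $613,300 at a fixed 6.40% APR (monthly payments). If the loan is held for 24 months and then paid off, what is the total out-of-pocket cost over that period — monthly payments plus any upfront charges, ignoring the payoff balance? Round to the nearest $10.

$166,390

Monthly rate = 6.4%/12 = 0.0053333; payment = 613,300 × 0.0053333 / (1 − (1+0.0053333)^−120) = $6,932.73.
Total outlay = 24 × $6,932.73 = $166,385.52.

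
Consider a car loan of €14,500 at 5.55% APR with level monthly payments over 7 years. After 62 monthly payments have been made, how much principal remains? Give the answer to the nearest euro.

€4,356

With monthly rate i = 5.55%/12 = 0.0046250, the balance after k of n payments is P · [(1+i)^n − (1+i)^k] / [(1+i)^n − 1].
(1+0.0046250)^84 = 1.47344671 and (1+0.0046250)^62 = 1.33121083, so the balance is 14,500 × (1.47344671 − 1.33121083) / (1.47344671 − 1) = €4,356.18.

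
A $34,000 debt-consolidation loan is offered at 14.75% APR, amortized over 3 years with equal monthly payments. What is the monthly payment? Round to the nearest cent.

Monthly rate = 14.75%/12 = 0.0122917; payment = 34,000 × 0.0122917 / (1 − (1+0.0122917)^−36) = $1,174.46.

$1,174.46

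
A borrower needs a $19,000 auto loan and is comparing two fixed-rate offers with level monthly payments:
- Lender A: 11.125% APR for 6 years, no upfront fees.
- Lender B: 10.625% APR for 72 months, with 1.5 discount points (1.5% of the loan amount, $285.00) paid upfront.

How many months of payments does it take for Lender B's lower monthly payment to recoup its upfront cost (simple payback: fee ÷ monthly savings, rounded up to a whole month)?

59 months

Lender A: at 11.125% the monthly rate is 0.0092708, so the payment is 19,000 × 0.0092708 / (1 − 1.0092708^−72) = $362.87.
Lender B: monthly rate = 10.625%/12 = 0.0088542; payment = 19,000 × 0.0088542 / (1 − (1+0.0088542)^−72) = $358.01.
Monthly savings = $362.87 − $358.01 = $4.86.
Break-even = $285.00 / $4.86 = 58.64 → 59 months.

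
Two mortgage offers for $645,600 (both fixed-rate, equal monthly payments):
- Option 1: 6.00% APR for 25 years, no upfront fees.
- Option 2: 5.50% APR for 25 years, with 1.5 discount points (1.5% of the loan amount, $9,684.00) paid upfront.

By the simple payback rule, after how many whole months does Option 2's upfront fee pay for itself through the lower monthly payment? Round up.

Option 1: at 6.00% the monthly rate is 0.0050000, so the payment is 645,600 × 0.0050000 / (1 − 1.0050000^−300) = $4,159.61.
Option 2: at 5.50% the monthly rate is 0.0045833, so the payment is 645,600 × 0.0045833 / (1 − 1.0045833^−300) = $3,964.55.
Monthly savings = $4,159.61 − $3,964.55 = $195.06.
Break-even = $9,684.00 / $195.06 = 49.65 → 50 months.

50 months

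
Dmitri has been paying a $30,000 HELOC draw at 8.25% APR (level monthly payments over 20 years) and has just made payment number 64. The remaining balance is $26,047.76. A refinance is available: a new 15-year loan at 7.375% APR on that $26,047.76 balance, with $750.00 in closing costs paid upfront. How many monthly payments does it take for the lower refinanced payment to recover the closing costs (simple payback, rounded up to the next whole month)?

47 months

Current payment = 30,000 × 8.25%/12 / (1 − (1+0.0068750)^−240) = $255.62.
Refinanced payment = 26,047.76 × 0.0061458 / (1 − (1+0.0061458)^−180) = $239.62.
Monthly savings = $255.62 − $239.62 = $16.00.
Break-even = $750.00 / $16.00 = 46.88 → 47 months.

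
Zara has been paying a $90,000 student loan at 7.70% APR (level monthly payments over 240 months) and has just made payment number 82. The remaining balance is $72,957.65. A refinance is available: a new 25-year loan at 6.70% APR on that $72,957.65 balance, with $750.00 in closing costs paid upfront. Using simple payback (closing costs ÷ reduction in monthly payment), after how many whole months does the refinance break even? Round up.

Current payment = 90,000 × 7.7%/12 / (1 − (1+0.0064167)^−240) = $736.08.
Refinanced payment = 72,957.65 × 0.0055833 / (1 − (1+0.0055833)^−300) = $501.77.
Monthly savings = $736.08 − $501.77 = $234.31.
Break-even = $750.00 / $234.31 = 3.20 → 4 months.

4 months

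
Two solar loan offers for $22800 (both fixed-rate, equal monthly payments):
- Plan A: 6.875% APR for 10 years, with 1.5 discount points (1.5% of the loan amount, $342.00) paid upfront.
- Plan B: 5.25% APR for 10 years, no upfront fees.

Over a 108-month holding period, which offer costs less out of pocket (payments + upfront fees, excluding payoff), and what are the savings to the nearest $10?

Plan B by $2,350

Plan A: monthly rate = 6.875%/12 = 0.0057292; payment = 22,800 × 0.0057292 / (1 − (1+0.0057292)^−120) = $263.26.
Plan B: at 5.25% the monthly rate is 0.0043750, so the payment is 22,800 × 0.0043750 / (1 − 1.0043750^−120) = $244.63.
Over 108 months: Plan A costs 108 × $263.26 + $342.00 = $28,774.08; Plan B costs 108 × $244.63 = $26,420.04.
Plan B is cheaper by $28,774.08 − $26,420.04 = $2,354.04.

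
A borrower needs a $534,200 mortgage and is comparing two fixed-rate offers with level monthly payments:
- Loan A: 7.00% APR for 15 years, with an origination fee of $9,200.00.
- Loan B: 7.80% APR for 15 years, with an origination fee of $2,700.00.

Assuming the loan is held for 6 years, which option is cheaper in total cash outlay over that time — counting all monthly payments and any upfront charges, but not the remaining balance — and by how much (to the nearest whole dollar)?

Loan A by $10,929

Loan A: at 7.00% the monthly rate is 0.0058333, so the payment is 534,200 × 0.0058333 / (1 − 1.0058333^−180) = $4,801.54.
Loan B: at 7.80% the monthly rate is 0.0065000, so the payment is 534,200 × 0.0065000 / (1 − 1.0065000^−180) = $5,043.61.
Over 72 months: Loan A costs 72 × $4,801.54 + $9,200.00 = $354,910.88; Loan B costs 72 × $5,043.61 + $2,700.00 = $365,839.92.
Loan A is cheaper by $365,839.92 − $354,910.88 = $10,929.04.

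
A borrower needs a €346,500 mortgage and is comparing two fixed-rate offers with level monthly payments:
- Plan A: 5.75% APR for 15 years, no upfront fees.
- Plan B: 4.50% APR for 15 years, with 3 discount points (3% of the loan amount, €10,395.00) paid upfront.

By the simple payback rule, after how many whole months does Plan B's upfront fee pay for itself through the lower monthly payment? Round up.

46 months

Plan A: monthly rate = 5.75%/12 = 0.0047917; payment = 346,500 × 0.0047917 / (1 − (1+0.0047917)^−180) = €2,877.37.
Plan B: monthly rate = 4.5%/12 = 0.0037500; payment = 346,500 × 0.0037500 / (1 − (1+0.0037500)^−180) = €2,650.70.
Monthly savings = €2,877.37 − €2,650.70 = €226.67.
Break-even = €10,395.00 / €226.67 = 45.86 → 46 months.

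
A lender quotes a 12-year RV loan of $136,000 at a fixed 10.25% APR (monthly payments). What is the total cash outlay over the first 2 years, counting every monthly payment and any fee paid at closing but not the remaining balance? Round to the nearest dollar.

Monthly rate = 10.25%/12 = 0.0085417; payment = 136,000 × 0.0085417 / (1 − (1+0.0085417)^−144) = $1,645.01.
Total outlay = 24 × $1,645.01 = $39,480.24.

$39,480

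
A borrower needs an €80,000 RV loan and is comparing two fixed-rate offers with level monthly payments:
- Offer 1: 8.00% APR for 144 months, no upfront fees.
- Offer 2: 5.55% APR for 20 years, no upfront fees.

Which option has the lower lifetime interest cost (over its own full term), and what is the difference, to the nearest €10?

Offer 1 by €7,920

Offer 1: at 8.00% the monthly rate is 0.0066667, so the payment is 80,000 × 0.0066667 / (1 − 1.0066667^−144) = €865.96.
Total interest on Offer 1 = 144 × €865.96 − €80,000 = €44,698.24.
Offer 2: at 5.55% the monthly rate is 0.0046250, so the payment is 80,000 × 0.0046250 / (1 − 1.0046250^−240) = €552.57.
Total interest on Offer 2 = 240 × €552.57 − €80,000 = €52,616.80.
Offer 1 is lower by €7,918.56.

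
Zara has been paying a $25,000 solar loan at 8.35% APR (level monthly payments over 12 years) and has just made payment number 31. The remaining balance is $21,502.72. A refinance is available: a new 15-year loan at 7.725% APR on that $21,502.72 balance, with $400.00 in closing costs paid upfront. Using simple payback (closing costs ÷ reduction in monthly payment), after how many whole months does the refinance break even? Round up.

Current payment = 25,000 × 8.35%/12 / (1 − (1+0.0069583)^−144) = $275.43.
Refinanced payment = 21,502.72 × 0.0064375 / (1 − (1+0.0064375)^−180) = $202.09.
Monthly savings = $275.43 − $202.09 = $73.34.
Break-even = $400.00 / $73.34 = 5.45 → 6 months.

6 months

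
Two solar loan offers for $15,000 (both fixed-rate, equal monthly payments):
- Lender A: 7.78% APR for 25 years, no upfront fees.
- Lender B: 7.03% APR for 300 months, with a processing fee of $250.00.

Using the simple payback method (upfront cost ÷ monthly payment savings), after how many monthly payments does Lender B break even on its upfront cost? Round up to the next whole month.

Lender A: at 7.78% the monthly rate is 0.0064833, so the payment is 15,000 × 0.0064833 / (1 − 1.0064833^−300) = $113.59.
Lender B: monthly rate = 7.03%/12 = 0.0058583; payment = 15,000 × 0.0058583 / (1 − (1+0.0058583)^−300) = $106.30.
Monthly savings = $113.59 − $106.30 = $7.29.
Break-even = $250.00 / $7.29 = 34.29 → 35 months.

35 months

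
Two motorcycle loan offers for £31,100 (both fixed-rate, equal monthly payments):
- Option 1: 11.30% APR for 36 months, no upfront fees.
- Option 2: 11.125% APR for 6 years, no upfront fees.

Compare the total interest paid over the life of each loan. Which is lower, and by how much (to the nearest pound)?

Option 1 by £5,951

Option 1: at 11.30% the monthly rate is 0.0094167, so the payment is 31,100 × 0.0094167 / (1 − 1.0094167^−36) = £1,022.60.
Total interest on Option 1 = 36 × £1,022.60 − £31,100 = £5,713.60.
Option 2: at 11.125% the monthly rate is 0.0092708, so the payment is 31,100 × 0.0092708 / (1 − 1.0092708^−72) = £593.95.
Total interest on Option 2 = 72 × £593.95 − £31,100 = £11,664.40.
Option 1 is lower by £5,950.80.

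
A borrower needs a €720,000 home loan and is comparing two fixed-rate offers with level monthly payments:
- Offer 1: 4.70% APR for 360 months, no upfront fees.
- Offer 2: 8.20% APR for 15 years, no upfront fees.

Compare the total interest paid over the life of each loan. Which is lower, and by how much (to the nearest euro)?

Offer 2 by €90,774

Offer 1: monthly rate = 4.7%/12 = 0.0039167; payment = 720,000 × 0.0039167 / (1 − (1+0.0039167)^−360) = €3,734.19.
Total interest on Offer 1 = 360 × €3,734.19 − €720,000 = €624,308.40.
Offer 2: at 8.20% the monthly rate is 0.0068333, so the payment is 720,000 × 0.0068333 / (1 − 1.0068333^−180) = €6,964.08.
Total interest on Offer 2 = 180 × €6,964.08 − €720,000 = €533,534.40.
Offer 2 is lower by €90,774.00.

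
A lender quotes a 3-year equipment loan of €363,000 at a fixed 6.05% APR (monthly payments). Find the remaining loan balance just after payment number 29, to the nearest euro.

€75,823

With monthly rate i = 6.05%/12 = 0.0050417, the balance after k of n payments is P · [(1+i)^n − (1+i)^k] / [(1+i)^n − 1].
(1+0.0050417)^36 = 1.19846791 and (1+0.0050417)^29 = 1.15701221, so the balance is 363,000 × (1.19846791 − 1.15701221) / (1.19846791 − 1) = €75,822.94.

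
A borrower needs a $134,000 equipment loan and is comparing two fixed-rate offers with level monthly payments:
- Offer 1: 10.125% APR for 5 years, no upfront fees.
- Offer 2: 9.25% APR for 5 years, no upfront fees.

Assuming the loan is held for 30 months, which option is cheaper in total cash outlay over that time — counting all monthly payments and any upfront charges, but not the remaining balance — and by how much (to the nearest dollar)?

Offer 1: monthly rate = 10.125%/12 = 0.0084375; payment = 134,000 × 0.0084375 / (1 − (1+0.0084375)^−60) = $2,855.35.
Offer 2: monthly rate = 9.25%/12 = 0.0077083; payment = 134,000 × 0.0077083 / (1 − (1+0.0077083)^−60) = $2,797.91.
Over 30 months: Offer 1 costs 30 × $2,855.35 = $85,660.50; Offer 2 costs 30 × $2,797.91 = $83,937.30.
Offer 2 is cheaper by $85,660.50 − $83,937.30 = $1,723.20.

Offer 2 by $1,723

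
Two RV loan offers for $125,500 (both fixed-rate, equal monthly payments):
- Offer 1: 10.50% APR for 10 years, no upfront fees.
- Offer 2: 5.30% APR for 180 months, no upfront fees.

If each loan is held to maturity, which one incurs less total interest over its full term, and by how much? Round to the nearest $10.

Offer 1: at 10.50% the monthly rate is 0.0087500, so the payment is 125,500 × 0.0087500 / (1 − 1.0087500^−120) = $1,693.43.
Total interest on Offer 1 = 120 × $1,693.43 − $125,500 = $77,711.60.
Offer 2: monthly rate = 5.3%/12 = 0.0044167; payment = 125,500 × 0.0044167 / (1 − (1+0.0044167)^−180) = $1,012.17.
Total interest on Offer 2 = 180 × $1,012.17 − $125,500 = $56,690.60.
Offer 2 is lower by $21,021.00.

Offer 2 by $21,020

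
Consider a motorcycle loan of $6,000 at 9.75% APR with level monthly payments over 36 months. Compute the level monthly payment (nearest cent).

$192.90

At 9.75% the monthly rate is 0.0081250, so the payment is 6,000 × 0.0081250 / (1 − 1.0081250^−36) = $192.90.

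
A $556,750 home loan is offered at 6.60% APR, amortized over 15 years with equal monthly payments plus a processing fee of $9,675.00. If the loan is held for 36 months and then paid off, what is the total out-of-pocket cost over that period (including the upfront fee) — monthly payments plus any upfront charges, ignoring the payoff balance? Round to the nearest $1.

At 6.60% the monthly rate is 0.0055000, so the payment is 556,750 × 0.0055000 / (1 − 1.0055000^−180) = $4,880.55.
Total outlay = 36 × $4,880.55 + $9,675.00 = $185,374.80.

$185,375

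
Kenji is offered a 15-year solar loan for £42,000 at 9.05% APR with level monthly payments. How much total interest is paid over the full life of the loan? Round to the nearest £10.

Monthly rate = 9.05%/12 = 0.0075417; payment = 42,000 × 0.0075417 / (1 − (1+0.0075417)^−180) = £427.24.
Total paid = 180 × £427.24 = £76,903.20; interest = £76,903.20 − £42,000 = £34,903.20.

£34,900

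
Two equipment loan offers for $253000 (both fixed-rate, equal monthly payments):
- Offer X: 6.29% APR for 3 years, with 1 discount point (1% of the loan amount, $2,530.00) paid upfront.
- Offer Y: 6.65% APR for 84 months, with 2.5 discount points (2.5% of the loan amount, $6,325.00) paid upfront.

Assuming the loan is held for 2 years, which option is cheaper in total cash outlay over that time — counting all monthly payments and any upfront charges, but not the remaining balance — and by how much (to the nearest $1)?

Offer Y by $91,119

Offer X: at 6.29% the monthly rate is 0.0052417, so the payment is 253,000 × 0.0052417 / (1 − 1.0052417^−36) = $7,730.04.
Offer Y: at 6.65% the monthly rate is 0.0055417, so the payment is 253,000 × 0.0055417 / (1 − 1.0055417^−84) = $3,775.31.
Over 24 months: Offer X costs 24 × $7,730.04 + $2,530.00 = $188,050.96; Offer Y costs 24 × $3,775.31 + $6,325.00 = $96,932.44.
Offer Y is cheaper by $188,050.96 − $96,932.44 = $91,118.52.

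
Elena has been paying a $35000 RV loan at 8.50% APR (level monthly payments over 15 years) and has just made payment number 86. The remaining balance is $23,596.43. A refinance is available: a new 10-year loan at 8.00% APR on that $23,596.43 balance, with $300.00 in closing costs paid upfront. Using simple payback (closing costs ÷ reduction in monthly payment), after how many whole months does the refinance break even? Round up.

Current payment = 35,000 × 8.5%/12 / (1 − (1+0.0070833)^−180) = $344.66.
Refinanced payment = 23,596.43 × 0.0066667 / (1 − (1+0.0066667)^−120) = $286.29.
Monthly savings = $344.66 − $286.29 = $58.37.
Break-even = $300.00 / $58.37 = 5.14 → 6 months.

6 months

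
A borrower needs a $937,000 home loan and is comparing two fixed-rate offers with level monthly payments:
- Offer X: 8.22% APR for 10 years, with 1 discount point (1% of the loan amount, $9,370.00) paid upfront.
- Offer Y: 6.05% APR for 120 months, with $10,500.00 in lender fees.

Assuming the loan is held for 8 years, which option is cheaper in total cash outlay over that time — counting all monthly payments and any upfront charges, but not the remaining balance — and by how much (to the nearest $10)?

Offer Y by $99,810

Offer X: at 8.22% the monthly rate is 0.0068500, so the payment is 937,000 × 0.0068500 / (1 − 1.0068500^−120) = $11,477.61.
Offer Y: monthly rate = 6.05%/12 = 0.0050417; payment = 937,000 × 0.0050417 / (1 − (1+0.0050417)^−120) = $10,426.16.
Over 96 months: Offer X costs 96 × $11,477.61 + $9,370.00 = $1,111,220.56; Offer Y costs 96 × $10,426.16 + $10,500.00 = $1,011,411.36.
Offer Y is cheaper by $1,111,220.56 − $1,011,411.36 = $99,809.20.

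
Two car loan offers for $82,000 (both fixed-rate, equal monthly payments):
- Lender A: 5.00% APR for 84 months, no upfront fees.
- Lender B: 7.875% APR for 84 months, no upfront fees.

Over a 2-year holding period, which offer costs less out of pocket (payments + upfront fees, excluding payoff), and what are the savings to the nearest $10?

Lender A by $2,740

Lender A: at 5.00% the monthly rate is 0.0041667, so the payment is 82,000 × 0.0041667 / (1 − 1.0041667^−84) = $1,158.98.
Lender B: monthly rate = 7.875%/12 = 0.0065625; payment = 82,000 × 0.0065625 / (1 − (1+0.0065625)^−84) = $1,272.97.
Over 24 months: Lender A costs 24 × $1,158.98 = $27,815.52; Lender B costs 24 × $1,272.97 = $30,551.28.
Lender A is cheaper by $30,551.28 − $27,815.52 = $2,735.76.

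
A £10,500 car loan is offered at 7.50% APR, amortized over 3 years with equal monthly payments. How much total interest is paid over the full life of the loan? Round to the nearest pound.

£1,258

At 7.50% the monthly rate is 0.0062500, so the payment is 10,500 × 0.0062500 / (1 − 1.0062500^−36) = £326.62.
Total paid = 36 × £326.62 = £11,758.32; interest = £11,758.32 − £10,500 = £1,258.32.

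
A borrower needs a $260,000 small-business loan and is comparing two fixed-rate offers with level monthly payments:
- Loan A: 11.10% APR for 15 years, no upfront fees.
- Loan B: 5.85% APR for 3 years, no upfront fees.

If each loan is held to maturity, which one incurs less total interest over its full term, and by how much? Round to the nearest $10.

Loan A: monthly rate = 11.1%/12 = 0.0092500; payment = 260,000 × 0.0092500 / (1 − (1+0.0092500)^−180) = $2,971.50.
Total interest on Loan A = 180 × $2,971.50 − $260,000 = $274,870.00.
Loan B: monthly rate = 5.85%/12 = 0.0048750; payment = 260,000 × 0.0048750 / (1 − (1+0.0048750)^−36) = $7,892.04.
Total interest on Loan B = 36 × $7,892.04 − $260,000 = $24,113.44.
Loan B is lower by $250,756.56.

Loan B by $250,760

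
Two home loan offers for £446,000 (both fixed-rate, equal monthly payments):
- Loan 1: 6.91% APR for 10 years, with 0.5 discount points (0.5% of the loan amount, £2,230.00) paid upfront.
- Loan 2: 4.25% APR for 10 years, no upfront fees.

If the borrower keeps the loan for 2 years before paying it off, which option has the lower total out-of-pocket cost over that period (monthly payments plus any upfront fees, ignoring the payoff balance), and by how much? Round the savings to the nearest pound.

Loan 2 by £16,367

Loan 1: monthly rate = 6.91%/12 = 0.0057583; payment = 446,000 × 0.0057583 / (1 − (1+0.0057583)^−120) = £5,157.77.
Loan 2: monthly rate = 4.25%/12 = 0.0035417; payment = 446,000 × 0.0035417 / (1 − (1+0.0035417)^−120) = £4,568.71.
Over 24 months: Loan 1 costs 24 × £5,157.77 + £2,230.00 = £126,016.48; Loan 2 costs 24 × £4,568.71 = £109,649.04.
Loan 2 is cheaper by £126,016.48 − £109,649.04 = £16,367.44.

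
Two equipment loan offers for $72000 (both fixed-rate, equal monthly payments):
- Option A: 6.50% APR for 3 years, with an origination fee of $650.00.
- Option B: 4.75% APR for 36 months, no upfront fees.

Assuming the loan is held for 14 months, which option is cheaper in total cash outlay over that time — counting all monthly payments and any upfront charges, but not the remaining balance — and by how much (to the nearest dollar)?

Option B by $1,447

Option A: at 6.50% the monthly rate is 0.0054167, so the payment is 72,000 × 0.0054167 / (1 − 1.0054167^−36) = $2,206.73.
Option B: at 4.75% the monthly rate is 0.0039583, so the payment is 72,000 × 0.0039583 / (1 − 1.0039583^−36) = $2,149.83.
Over 14 months: Option A costs 14 × $2,206.73 + $650.00 = $31,544.22; Option B costs 14 × $2,149.83 = $30,097.62.
Option B is cheaper by $31,544.22 − $30,097.62 = $1,446.60.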